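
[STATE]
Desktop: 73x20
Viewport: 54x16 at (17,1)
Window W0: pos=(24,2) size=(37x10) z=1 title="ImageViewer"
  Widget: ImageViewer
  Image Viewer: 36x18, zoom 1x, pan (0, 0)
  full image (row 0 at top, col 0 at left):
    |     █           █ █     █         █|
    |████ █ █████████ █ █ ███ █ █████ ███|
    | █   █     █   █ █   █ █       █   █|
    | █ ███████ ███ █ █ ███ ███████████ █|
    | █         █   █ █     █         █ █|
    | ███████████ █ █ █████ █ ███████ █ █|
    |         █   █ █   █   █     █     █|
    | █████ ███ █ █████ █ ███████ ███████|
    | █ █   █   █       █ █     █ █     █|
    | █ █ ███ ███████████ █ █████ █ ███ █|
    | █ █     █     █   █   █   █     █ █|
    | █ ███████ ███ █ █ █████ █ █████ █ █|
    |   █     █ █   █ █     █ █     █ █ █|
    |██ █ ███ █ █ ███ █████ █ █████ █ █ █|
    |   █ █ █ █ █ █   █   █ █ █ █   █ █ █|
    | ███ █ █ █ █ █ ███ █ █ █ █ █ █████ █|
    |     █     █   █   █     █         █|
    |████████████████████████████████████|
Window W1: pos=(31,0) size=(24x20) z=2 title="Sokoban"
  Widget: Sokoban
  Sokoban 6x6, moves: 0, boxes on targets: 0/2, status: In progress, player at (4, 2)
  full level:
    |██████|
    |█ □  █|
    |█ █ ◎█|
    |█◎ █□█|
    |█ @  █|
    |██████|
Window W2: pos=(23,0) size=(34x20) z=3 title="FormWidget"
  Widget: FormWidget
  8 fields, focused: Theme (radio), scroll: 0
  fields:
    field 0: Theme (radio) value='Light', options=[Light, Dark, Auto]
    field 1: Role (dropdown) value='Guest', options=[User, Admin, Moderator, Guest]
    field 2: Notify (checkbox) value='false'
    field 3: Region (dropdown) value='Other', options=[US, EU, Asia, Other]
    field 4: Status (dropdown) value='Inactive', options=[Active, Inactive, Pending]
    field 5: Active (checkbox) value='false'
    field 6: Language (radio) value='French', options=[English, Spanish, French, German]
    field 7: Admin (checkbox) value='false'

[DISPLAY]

      ┃ FormWidget                     ┃              
      ┠────────────────────────────────┨━━━┓          
      ┃> Theme:      (●) Light  ( ) Dar┃   ┃          
      ┃  Role:       [Guest          ▼]┃───┨          
      ┃  Notify:     [ ]               ┃   ┃          
      ┃  Region:     [Other          ▼]┃ ██┃          
      ┃  Status:     [Inactive       ▼]┃   ┃          
      ┃  Active:     [ ]               ┃██ ┃          
      ┃  Language:   ( ) English  ( ) S┃ █ ┃          
      ┃  Admin:      [ ]               ┃ █ ┃          
      ┃                                ┃━━━┛          
      ┃                                ┃              
      ┃                                ┃              
      ┃                                ┃              
      ┃                                ┃              
      ┃                                ┃              


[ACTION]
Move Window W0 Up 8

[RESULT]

      ┃ FormWidget                     ┃   ┃          
      ┠────────────────────────────────┨───┨          
      ┃> Theme:      (●) Light  ( ) Dar┃   ┃          
      ┃  Role:       [Guest          ▼]┃ ██┃          
      ┃  Notify:     [ ]               ┃   ┃          
      ┃  Region:     [Other          ▼]┃██ ┃          
      ┃  Status:     [Inactive       ▼]┃ █ ┃          
      ┃  Active:     [ ]               ┃ █ ┃          
      ┃  Language:   ( ) English  ( ) S┃━━━┛          
      ┃  Admin:      [ ]               ┃              
      ┃                                ┃              
      ┃                                ┃              
      ┃                                ┃              
      ┃                                ┃              
      ┃                                ┃              
      ┃                                ┃              


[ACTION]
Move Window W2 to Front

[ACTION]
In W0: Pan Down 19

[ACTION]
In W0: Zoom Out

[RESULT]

      ┃ FormWidget                     ┃   ┃          
      ┠────────────────────────────────┨───┨          
      ┃> Theme:      (●) Light  ( ) Dar┃   ┃          
      ┃  Role:       [Guest          ▼]┃   ┃          
      ┃  Notify:     [ ]               ┃   ┃          
      ┃  Region:     [Other          ▼]┃   ┃          
      ┃  Status:     [Inactive       ▼]┃   ┃          
      ┃  Active:     [ ]               ┃   ┃          
      ┃  Language:   ( ) English  ( ) S┃━━━┛          
      ┃  Admin:      [ ]               ┃              
      ┃                                ┃              
      ┃                                ┃              
      ┃                                ┃              
      ┃                                ┃              
      ┃                                ┃              
      ┃                                ┃              


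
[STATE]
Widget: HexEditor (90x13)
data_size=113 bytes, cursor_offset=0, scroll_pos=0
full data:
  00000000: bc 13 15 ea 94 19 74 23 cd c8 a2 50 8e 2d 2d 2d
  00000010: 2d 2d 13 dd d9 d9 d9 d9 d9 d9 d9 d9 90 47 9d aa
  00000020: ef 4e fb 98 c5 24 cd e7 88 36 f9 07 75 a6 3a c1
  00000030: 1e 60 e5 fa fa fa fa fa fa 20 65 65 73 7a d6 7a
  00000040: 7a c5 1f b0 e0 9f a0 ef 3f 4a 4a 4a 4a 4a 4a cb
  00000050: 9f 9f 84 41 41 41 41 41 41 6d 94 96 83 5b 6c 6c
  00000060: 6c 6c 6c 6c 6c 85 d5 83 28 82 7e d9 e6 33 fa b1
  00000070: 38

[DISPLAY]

00000000  BC 13 15 ea 94 19 74 23  cd c8 a2 50 8e 2d 2d 2d  |......t#...P.---|            
00000010  2d 2d 13 dd d9 d9 d9 d9  d9 d9 d9 d9 90 47 9d aa  |--...........G..|            
00000020  ef 4e fb 98 c5 24 cd e7  88 36 f9 07 75 a6 3a c1  |.N...$...6..u.:.|            
00000030  1e 60 e5 fa fa fa fa fa  fa 20 65 65 73 7a d6 7a  |.`....... eesz.z|            
00000040  7a c5 1f b0 e0 9f a0 ef  3f 4a 4a 4a 4a 4a 4a cb  |z.......?JJJJJJ.|            
00000050  9f 9f 84 41 41 41 41 41  41 6d 94 96 83 5b 6c 6c  |...AAAAAAm...[ll|            
00000060  6c 6c 6c 6c 6c 85 d5 83  28 82 7e d9 e6 33 fa b1  |lllll...(.~..3..|            
00000070  38                                                |8               |            
                                                                                          
                                                                                          
                                                                                          
                                                                                          
                                                                                          


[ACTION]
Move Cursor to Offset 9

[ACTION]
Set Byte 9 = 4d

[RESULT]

00000000  bc 13 15 ea 94 19 74 23  cd 4D a2 50 8e 2d 2d 2d  |......t#.M.P.---|            
00000010  2d 2d 13 dd d9 d9 d9 d9  d9 d9 d9 d9 90 47 9d aa  |--...........G..|            
00000020  ef 4e fb 98 c5 24 cd e7  88 36 f9 07 75 a6 3a c1  |.N...$...6..u.:.|            
00000030  1e 60 e5 fa fa fa fa fa  fa 20 65 65 73 7a d6 7a  |.`....... eesz.z|            
00000040  7a c5 1f b0 e0 9f a0 ef  3f 4a 4a 4a 4a 4a 4a cb  |z.......?JJJJJJ.|            
00000050  9f 9f 84 41 41 41 41 41  41 6d 94 96 83 5b 6c 6c  |...AAAAAAm...[ll|            
00000060  6c 6c 6c 6c 6c 85 d5 83  28 82 7e d9 e6 33 fa b1  |lllll...(.~..3..|            
00000070  38                                                |8               |            
                                                                                          
                                                                                          
                                                                                          
                                                                                          
                                                                                          


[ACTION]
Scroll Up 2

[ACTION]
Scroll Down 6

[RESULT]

00000060  6c 6c 6c 6c 6c 85 d5 83  28 82 7e d9 e6 33 fa b1  |lllll...(.~..3..|            
00000070  38                                                |8               |            
                                                                                          
                                                                                          
                                                                                          
                                                                                          
                                                                                          
                                                                                          
                                                                                          
                                                                                          
                                                                                          
                                                                                          
                                                                                          


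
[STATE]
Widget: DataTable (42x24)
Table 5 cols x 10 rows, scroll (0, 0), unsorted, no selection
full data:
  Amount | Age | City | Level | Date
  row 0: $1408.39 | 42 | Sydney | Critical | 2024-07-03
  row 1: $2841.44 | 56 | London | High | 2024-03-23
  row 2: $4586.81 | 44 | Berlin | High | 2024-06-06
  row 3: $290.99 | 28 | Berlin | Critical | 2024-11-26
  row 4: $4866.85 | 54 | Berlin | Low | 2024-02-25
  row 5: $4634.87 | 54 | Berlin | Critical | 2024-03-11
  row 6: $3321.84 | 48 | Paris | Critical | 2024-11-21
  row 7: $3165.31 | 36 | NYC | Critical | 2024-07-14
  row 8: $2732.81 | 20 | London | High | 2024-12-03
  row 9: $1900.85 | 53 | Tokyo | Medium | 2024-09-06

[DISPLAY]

Amount  │Age│City  │Level   │Date         
────────┼───┼──────┼────────┼──────────   
$1408.39│42 │Sydney│Critical│2024-07-03   
$2841.44│56 │London│High    │2024-03-23   
$4586.81│44 │Berlin│High    │2024-06-06   
$290.99 │28 │Berlin│Critical│2024-11-26   
$4866.85│54 │Berlin│Low     │2024-02-25   
$4634.87│54 │Berlin│Critical│2024-03-11   
$3321.84│48 │Paris │Critical│2024-11-21   
$3165.31│36 │NYC   │Critical│2024-07-14   
$2732.81│20 │London│High    │2024-12-03   
$1900.85│53 │Tokyo │Medium  │2024-09-06   
                                          
                                          
                                          
                                          
                                          
                                          
                                          
                                          
                                          
                                          
                                          
                                          


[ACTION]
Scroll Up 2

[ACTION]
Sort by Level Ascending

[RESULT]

Amount  │Age│City  │Level  ▲│Date         
────────┼───┼──────┼────────┼──────────   
$1408.39│42 │Sydney│Critical│2024-07-03   
$290.99 │28 │Berlin│Critical│2024-11-26   
$4634.87│54 │Berlin│Critical│2024-03-11   
$3321.84│48 │Paris │Critical│2024-11-21   
$3165.31│36 │NYC   │Critical│2024-07-14   
$2841.44│56 │London│High    │2024-03-23   
$4586.81│44 │Berlin│High    │2024-06-06   
$2732.81│20 │London│High    │2024-12-03   
$4866.85│54 │Berlin│Low     │2024-02-25   
$1900.85│53 │Tokyo │Medium  │2024-09-06   
                                          
                                          
                                          
                                          
                                          
                                          
                                          
                                          
                                          
                                          
                                          
                                          


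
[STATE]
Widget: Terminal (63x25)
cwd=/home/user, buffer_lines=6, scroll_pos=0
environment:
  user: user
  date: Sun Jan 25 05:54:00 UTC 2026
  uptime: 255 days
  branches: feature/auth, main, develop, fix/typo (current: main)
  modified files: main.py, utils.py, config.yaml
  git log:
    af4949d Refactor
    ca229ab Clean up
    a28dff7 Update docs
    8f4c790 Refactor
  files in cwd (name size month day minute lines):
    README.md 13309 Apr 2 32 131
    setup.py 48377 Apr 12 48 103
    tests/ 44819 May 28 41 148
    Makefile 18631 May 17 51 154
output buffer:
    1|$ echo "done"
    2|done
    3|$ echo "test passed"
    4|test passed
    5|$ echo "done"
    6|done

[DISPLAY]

$ echo "done"                                                  
done                                                           
$ echo "test passed"                                           
test passed                                                    
$ echo "done"                                                  
done                                                           
$ █                                                            
                                                               
                                                               
                                                               
                                                               
                                                               
                                                               
                                                               
                                                               
                                                               
                                                               
                                                               
                                                               
                                                               
                                                               
                                                               
                                                               
                                                               
                                                               


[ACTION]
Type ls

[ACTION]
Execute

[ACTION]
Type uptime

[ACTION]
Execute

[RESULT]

$ echo "done"                                                  
done                                                           
$ echo "test passed"                                           
test passed                                                    
$ echo "done"                                                  
done                                                           
$ ls                                                           
README.md  setup.py  tests/  Makefile                          
$ uptime                                                       
 10:00  up 255 days                                            
$ █                                                            
                                                               
                                                               
                                                               
                                                               
                                                               
                                                               
                                                               
                                                               
                                                               
                                                               
                                                               
                                                               
                                                               
                                                               


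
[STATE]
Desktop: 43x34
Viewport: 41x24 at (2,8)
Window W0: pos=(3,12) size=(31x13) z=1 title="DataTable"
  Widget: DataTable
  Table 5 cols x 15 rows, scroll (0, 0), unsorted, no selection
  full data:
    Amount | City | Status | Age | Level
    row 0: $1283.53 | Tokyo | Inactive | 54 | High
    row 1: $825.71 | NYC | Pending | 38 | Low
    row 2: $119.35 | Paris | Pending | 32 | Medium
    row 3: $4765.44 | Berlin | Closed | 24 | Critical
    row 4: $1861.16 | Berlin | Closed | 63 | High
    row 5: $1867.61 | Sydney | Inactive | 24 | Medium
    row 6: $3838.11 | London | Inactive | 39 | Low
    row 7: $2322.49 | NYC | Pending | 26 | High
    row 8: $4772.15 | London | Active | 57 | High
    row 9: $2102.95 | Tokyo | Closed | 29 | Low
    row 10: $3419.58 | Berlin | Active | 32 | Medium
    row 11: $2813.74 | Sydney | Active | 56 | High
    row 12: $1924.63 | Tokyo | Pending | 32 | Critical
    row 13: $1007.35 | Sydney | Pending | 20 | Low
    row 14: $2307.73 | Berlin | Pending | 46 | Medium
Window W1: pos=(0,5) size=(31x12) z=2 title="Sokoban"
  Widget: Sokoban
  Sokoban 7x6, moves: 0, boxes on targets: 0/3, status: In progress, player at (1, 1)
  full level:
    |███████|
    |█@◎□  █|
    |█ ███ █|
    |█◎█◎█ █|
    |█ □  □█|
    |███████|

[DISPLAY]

██████                      ┃            
@◎□  █                      ┃            
 ███ █                      ┃            
◎█◎█ █                      ┃            
 □  □█                      ┃━━┓         
██████                      ┃  ┃         
oves: 0  0/3                ┃──┨         
                            ┃e│┃         
━━━━━━━━━━━━━━━━━━━━━━━━━━━━┛─┼┃         
 ┃$1283.53│Tokyo │Inactive│54 │┃         
 ┃$825.71 │NYC   │Pending │38 │┃         
 ┃$119.35 │Paris │Pending │32 │┃         
 ┃$4765.44│Berlin│Closed  │24 │┃         
 ┃$1861.16│Berlin│Closed  │63 │┃         
 ┃$1867.61│Sydney│Inactive│24 │┃         
 ┃$3838.11│London│Inactive│39 │┃         
 ┗━━━━━━━━━━━━━━━━━━━━━━━━━━━━━┛         
                                         
                                         
                                         
                                         
                                         
                                         
                                         


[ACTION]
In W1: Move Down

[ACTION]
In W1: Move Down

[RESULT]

██████                      ┃            
 ◎□  █                      ┃            
 ███ █                      ┃            
+█◎█ █                      ┃            
 □  □█                      ┃━━┓         
██████                      ┃  ┃         
oves: 2  0/3                ┃──┨         
                            ┃e│┃         
━━━━━━━━━━━━━━━━━━━━━━━━━━━━┛─┼┃         
 ┃$1283.53│Tokyo │Inactive│54 │┃         
 ┃$825.71 │NYC   │Pending │38 │┃         
 ┃$119.35 │Paris │Pending │32 │┃         
 ┃$4765.44│Berlin│Closed  │24 │┃         
 ┃$1861.16│Berlin│Closed  │63 │┃         
 ┃$1867.61│Sydney│Inactive│24 │┃         
 ┃$3838.11│London│Inactive│39 │┃         
 ┗━━━━━━━━━━━━━━━━━━━━━━━━━━━━━┛         
                                         
                                         
                                         
                                         
                                         
                                         
                                         


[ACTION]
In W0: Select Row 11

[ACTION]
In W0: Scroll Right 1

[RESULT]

██████                      ┃            
 ◎□  █                      ┃            
 ███ █                      ┃            
+█◎█ █                      ┃            
 □  □█                      ┃━━┓         
██████                      ┃  ┃         
oves: 2  0/3                ┃──┨         
                            ┃│L┃         
━━━━━━━━━━━━━━━━━━━━━━━━━━━━┛┼─┃         
 ┃1283.53│Tokyo │Inactive│54 │H┃         
 ┃825.71 │NYC   │Pending │38 │L┃         
 ┃119.35 │Paris │Pending │32 │M┃         
 ┃4765.44│Berlin│Closed  │24 │C┃         
 ┃1861.16│Berlin│Closed  │63 │H┃         
 ┃1867.61│Sydney│Inactive│24 │M┃         
 ┃3838.11│London│Inactive│39 │L┃         
 ┗━━━━━━━━━━━━━━━━━━━━━━━━━━━━━┛         
                                         
                                         
                                         
                                         
                                         
                                         
                                         


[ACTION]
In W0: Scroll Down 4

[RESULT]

██████                      ┃            
 ◎□  █                      ┃            
 ███ █                      ┃            
+█◎█ █                      ┃            
 □  □█                      ┃━━┓         
██████                      ┃  ┃         
oves: 2  0/3                ┃──┨         
                            ┃│L┃         
━━━━━━━━━━━━━━━━━━━━━━━━━━━━┛┼─┃         
 ┃1861.16│Berlin│Closed  │63 │H┃         
 ┃1867.61│Sydney│Inactive│24 │M┃         
 ┃3838.11│London│Inactive│39 │L┃         
 ┃2322.49│NYC   │Pending │26 │H┃         
 ┃4772.15│London│Active  │57 │H┃         
 ┃2102.95│Tokyo │Closed  │29 │L┃         
 ┃3419.58│Berlin│Active  │32 │M┃         
 ┗━━━━━━━━━━━━━━━━━━━━━━━━━━━━━┛         
                                         
                                         
                                         
                                         
                                         
                                         
                                         


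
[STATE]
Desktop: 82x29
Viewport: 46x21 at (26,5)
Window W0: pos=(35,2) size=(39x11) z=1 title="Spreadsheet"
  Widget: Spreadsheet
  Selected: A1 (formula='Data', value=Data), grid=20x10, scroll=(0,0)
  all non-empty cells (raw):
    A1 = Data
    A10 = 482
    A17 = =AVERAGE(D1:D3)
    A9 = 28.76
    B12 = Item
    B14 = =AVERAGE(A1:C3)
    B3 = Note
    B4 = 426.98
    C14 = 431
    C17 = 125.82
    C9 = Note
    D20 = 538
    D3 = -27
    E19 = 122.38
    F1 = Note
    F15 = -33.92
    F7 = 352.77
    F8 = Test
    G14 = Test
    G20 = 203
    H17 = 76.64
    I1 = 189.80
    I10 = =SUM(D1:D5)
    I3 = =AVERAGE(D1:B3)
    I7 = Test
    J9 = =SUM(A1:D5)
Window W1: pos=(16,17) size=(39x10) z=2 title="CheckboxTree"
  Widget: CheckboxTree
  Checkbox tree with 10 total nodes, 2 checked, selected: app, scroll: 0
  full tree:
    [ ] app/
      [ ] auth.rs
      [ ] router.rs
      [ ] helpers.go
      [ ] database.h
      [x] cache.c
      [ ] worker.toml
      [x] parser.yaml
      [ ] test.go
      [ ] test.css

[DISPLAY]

         ┃A1: Data                            
         ┃       A       B       C       D    
         ┃------------------------------------
         ┃  1 [Data]         0       0       0
         ┃  2        0       0       0       0
         ┃  3        0Note           0     -27
         ┃  4        0  426.98       0       0
         ┗━━━━━━━━━━━━━━━━━━━━━━━━━━━━━━━━━━━━
                                              
                                              
                                              
                                              
━━━━━━━━━━━━━━━━━━━━━━━━━━━━┓                 
Tree                        ┃                 
────────────────────────────┨                 
                            ┃                 
th.rs                       ┃                 
uter.rs                     ┃                 
lpers.go                    ┃                 
tabase.h                    ┃                 
che.c                       ┃                 


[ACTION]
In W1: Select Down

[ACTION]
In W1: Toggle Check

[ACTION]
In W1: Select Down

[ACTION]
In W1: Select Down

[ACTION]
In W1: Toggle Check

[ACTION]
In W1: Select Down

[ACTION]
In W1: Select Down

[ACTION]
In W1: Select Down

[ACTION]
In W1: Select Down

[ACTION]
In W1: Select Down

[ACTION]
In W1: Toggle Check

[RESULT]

         ┃A1: Data                            
         ┃       A       B       C       D    
         ┃------------------------------------
         ┃  1 [Data]         0       0       0
         ┃  2        0       0       0       0
         ┃  3        0Note           0     -27
         ┃  4        0  426.98       0       0
         ┗━━━━━━━━━━━━━━━━━━━━━━━━━━━━━━━━━━━━
                                              
                                              
                                              
                                              
━━━━━━━━━━━━━━━━━━━━━━━━━━━━┓                 
Tree                        ┃                 
────────────────────────────┨                 
lpers.go                    ┃                 
tabase.h                    ┃                 
che.c                       ┃                 
rker.toml                   ┃                 
rser.yaml                   ┃                 
st.go                       ┃                 


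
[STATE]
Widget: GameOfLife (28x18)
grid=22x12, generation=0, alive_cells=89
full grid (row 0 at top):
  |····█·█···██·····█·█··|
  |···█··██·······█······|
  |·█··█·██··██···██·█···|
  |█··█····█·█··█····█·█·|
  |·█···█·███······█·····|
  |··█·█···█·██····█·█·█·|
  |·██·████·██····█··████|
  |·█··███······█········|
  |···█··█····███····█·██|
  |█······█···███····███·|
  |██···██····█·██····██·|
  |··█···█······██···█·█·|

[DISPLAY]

Gen: 0                      
····█·█···██·····█·█··      
···█··██·······█······      
·█··█·██··██···██·█···      
█··█····█·█··█····█·█·      
·█···█·███······█·····      
··█·█···█·██····█·█·█·      
·██·████·██····█··████      
·█··███······█········      
···█··█····███····█·██      
█······█···███····███·      
██···██····█·██····██·      
··█···█······██···█·█·      
                            
                            
                            
                            
                            


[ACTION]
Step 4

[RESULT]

Gen: 4                      
······██·██···········      
······█████···██······      
······█····█·██·████··      
·······████····███·███      
··█····█··█··█··█··███      
·█·█···█····██··█·····      
·█·█··██··█·█···█·█···      
··█··█·······█··█·█·██      
··█·····█·██···█····█·      
·██·····█·█··██··██·██      
······█·█·█████·····█·      
··███·█·····█·········      
                            
                            
                            
                            
                            


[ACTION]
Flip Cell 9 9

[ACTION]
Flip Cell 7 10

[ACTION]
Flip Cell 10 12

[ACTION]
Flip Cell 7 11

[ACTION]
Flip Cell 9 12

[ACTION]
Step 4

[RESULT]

Gen: 8                      
······█···············      
·····█████············      
····█·····█···········      
···█·█████·········██·      
·███·█·█··█····██████·      
█··█··█·██·····█···█··      
···█···██·······██·██·      
█··███···█·····██··██·      
··██····█····█·█··██··      
·██···█·█··███·█··██··      
··██··█··█··█·········      
···█·█·█···█··········      
                            
                            
                            
                            
                            


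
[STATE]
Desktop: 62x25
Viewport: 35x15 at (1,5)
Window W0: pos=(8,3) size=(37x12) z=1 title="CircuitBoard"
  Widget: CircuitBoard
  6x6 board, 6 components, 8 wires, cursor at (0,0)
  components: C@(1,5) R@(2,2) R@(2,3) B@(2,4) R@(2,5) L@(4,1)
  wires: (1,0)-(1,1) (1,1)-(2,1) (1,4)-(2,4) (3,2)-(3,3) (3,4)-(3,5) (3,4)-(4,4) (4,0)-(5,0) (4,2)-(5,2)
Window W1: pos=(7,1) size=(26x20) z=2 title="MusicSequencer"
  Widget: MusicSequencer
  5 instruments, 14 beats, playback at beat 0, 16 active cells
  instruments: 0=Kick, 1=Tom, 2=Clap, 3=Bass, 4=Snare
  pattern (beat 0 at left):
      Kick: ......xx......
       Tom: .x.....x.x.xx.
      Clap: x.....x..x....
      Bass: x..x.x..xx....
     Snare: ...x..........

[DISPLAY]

      ┃  Kick······██······    ┃───
      ┃   Tom·█·····█·█·██·    ┃   
      ┃  Clap█·····█··█····    ┃   
      ┃  Bass█··█·█··██····    ┃   
      ┃ Snare···█··········    ┃C  
      ┃                        ┃   
      ┃                        ┃R  
      ┃                        ┃   
      ┃                        ┃·  
      ┃                        ┃━━━
      ┃                        ┃   
      ┃                        ┃   
      ┃                        ┃   
      ┃                        ┃   
      ┃                        ┃   


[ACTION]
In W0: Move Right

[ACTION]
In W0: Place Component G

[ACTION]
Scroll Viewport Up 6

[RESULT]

                                   
      ┏━━━━━━━━━━━━━━━━━━━━━━━━┓   
      ┃ MusicSequencer         ┃   
      ┠────────────────────────┨━━━
      ┃      ▼1234567890123    ┃   
      ┃  Kick······██······    ┃───
      ┃   Tom·█·····█·█·██·    ┃   
      ┃  Clap█·····█··█····    ┃   
      ┃  Bass█··█·█··██····    ┃   
      ┃ Snare···█··········    ┃C  
      ┃                        ┃   
      ┃                        ┃R  
      ┃                        ┃   
      ┃                        ┃·  
      ┃                        ┃━━━


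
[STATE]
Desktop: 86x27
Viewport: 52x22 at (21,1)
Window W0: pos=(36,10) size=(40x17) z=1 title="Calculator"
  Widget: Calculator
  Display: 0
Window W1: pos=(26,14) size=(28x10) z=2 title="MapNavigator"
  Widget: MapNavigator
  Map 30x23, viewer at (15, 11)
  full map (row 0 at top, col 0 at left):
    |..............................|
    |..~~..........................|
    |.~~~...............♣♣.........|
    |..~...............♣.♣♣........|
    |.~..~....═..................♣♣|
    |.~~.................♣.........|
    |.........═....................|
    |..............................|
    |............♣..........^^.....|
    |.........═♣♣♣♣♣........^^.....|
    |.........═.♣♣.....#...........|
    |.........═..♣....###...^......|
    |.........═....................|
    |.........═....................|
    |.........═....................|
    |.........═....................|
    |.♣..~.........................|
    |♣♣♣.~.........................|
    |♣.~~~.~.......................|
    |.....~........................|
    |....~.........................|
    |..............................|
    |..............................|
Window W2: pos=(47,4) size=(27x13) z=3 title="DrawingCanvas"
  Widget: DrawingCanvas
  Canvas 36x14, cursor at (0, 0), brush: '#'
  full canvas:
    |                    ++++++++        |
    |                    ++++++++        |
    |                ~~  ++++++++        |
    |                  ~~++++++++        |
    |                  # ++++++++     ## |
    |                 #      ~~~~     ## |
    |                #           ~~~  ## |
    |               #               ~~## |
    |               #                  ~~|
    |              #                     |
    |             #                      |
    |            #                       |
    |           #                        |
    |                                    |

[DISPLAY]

                                                    
                                                    
                                                    
                          ┏━━━━━━━━━━━━━━━━━━━━━━━━━
                          ┃ DrawingCanvas           
                          ┠─────────────────────────
                          ┃+                   +++++
                          ┃                    +++++
                          ┃                ~~  +++++
               ┏━━━━━━━━━━┃                  ~~+++++
               ┃ Calculato┃                  # +++++
               ┠──────────┃                 #      ~
               ┃          ┃                #        
     ┏━━━━━━━━━━━━━━━━━━━━┃               #         
     ┃ MapNavigator       ┃               #         
     ┠────────────────────┗━━━━━━━━━━━━━━━━━━━━━━━━━
     ┃..........♣..........^^...┃                   
     ┃.......═♣♣♣♣♣........^^...┃                   
     ┃.......═.♣♣.....#.........┃                   
     ┃.......═..♣..@.###...^....┃                   
     ┃.......═..................┃                   
     ┃.......═..................┃                   


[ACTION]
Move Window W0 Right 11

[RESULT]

                                                    
                                                    
                                                    
                          ┏━━━━━━━━━━━━━━━━━━━━━━━━━
                          ┃ DrawingCanvas           
                          ┠─────────────────────────
                          ┃+                   +++++
                          ┃                    +++++
                          ┃                ~~  +++++
                         ┏┃                  ~~+++++
                         ┃┃                  # +++++
                         ┠┃                 #      ~
                         ┃┃                #        
     ┏━━━━━━━━━━━━━━━━━━━━┃               #         
     ┃ MapNavigator       ┃               #         
     ┠────────────────────┗━━━━━━━━━━━━━━━━━━━━━━━━━
     ┃..........♣..........^^...┃ │ 6 │ × │         
     ┃.......═♣♣♣♣♣........^^...┃─┼───┼───┤         
     ┃.......═.♣♣.....#.........┃ │ 3 │ - │         
     ┃.......═..♣..@.###...^....┃─┼───┼───┤         
     ┃.......═..................┃ │ = │ + │         
     ┃.......═..................┃─┼───┼───┤         


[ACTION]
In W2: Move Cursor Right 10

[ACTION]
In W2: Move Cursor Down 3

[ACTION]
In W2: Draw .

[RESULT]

                                                    
                                                    
                                                    
                          ┏━━━━━━━━━━━━━━━━━━━━━━━━━
                          ┃ DrawingCanvas           
                          ┠─────────────────────────
                          ┃                    +++++
                          ┃                    +++++
                          ┃                ~~  +++++
                         ┏┃          .       ~~+++++
                         ┃┃                  # +++++
                         ┠┃                 #      ~
                         ┃┃                #        
     ┏━━━━━━━━━━━━━━━━━━━━┃               #         
     ┃ MapNavigator       ┃               #         
     ┠────────────────────┗━━━━━━━━━━━━━━━━━━━━━━━━━
     ┃..........♣..........^^...┃ │ 6 │ × │         
     ┃.......═♣♣♣♣♣........^^...┃─┼───┼───┤         
     ┃.......═.♣♣.....#.........┃ │ 3 │ - │         
     ┃.......═..♣..@.###...^....┃─┼───┼───┤         
     ┃.......═..................┃ │ = │ + │         
     ┃.......═..................┃─┼───┼───┤         


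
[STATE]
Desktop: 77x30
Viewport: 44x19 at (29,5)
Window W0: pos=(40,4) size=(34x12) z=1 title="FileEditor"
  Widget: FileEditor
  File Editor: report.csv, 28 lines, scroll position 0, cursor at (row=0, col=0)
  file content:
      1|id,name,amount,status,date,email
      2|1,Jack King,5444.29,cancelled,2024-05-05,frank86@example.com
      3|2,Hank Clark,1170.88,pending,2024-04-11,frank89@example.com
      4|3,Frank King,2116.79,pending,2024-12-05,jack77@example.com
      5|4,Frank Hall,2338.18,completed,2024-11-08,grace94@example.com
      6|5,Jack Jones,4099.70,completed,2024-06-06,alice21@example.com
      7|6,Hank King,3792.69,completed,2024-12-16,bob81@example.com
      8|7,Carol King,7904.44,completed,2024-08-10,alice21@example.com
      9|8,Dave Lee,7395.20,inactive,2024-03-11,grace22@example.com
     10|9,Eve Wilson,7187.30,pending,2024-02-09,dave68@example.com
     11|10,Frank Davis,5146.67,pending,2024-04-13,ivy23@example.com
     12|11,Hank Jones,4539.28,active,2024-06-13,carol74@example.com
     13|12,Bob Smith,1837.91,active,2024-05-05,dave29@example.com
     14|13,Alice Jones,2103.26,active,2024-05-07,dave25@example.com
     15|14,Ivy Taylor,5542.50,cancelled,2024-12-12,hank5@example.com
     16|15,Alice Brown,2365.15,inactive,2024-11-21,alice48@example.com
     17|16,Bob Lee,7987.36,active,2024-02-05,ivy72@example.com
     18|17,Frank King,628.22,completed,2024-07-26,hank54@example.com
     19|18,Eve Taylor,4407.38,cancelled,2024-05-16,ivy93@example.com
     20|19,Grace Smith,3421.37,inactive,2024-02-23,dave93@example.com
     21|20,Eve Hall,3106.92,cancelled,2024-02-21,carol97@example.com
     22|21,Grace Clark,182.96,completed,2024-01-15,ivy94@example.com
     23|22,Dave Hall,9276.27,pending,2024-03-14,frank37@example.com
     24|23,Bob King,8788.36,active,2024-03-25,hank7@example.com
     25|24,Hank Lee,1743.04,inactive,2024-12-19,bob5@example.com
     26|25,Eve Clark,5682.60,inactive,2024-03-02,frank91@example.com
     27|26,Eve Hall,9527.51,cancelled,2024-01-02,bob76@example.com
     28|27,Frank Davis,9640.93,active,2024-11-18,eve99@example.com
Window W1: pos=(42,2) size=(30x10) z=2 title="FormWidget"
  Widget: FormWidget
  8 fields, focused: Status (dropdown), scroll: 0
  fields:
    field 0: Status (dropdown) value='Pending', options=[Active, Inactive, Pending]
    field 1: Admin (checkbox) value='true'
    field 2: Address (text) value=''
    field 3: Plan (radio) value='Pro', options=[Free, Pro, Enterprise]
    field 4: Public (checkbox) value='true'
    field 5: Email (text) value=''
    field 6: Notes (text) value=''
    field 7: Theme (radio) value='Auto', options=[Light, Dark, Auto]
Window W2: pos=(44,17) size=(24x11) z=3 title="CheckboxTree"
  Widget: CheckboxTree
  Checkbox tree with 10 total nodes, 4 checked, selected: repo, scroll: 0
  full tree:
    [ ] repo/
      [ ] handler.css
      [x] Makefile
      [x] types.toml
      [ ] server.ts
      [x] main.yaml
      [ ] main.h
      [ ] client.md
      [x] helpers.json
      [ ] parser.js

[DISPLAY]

           ┃ ┃> Status:     [Pending    ▼]┃ 
           ┠─┃  Admin:      [x]           ┃─
           ┃█┃  Address:    [            ]┃▲
           ┃1┃  Plan:       ( ) Free  (●) ┃█
           ┃2┃  Public:     [x]           ┃░
           ┃3┃  Email:      [            ]┃░
           ┃4┗━━━━━━━━━━━━━━━━━━━━━━━━━━━━┛░
           ┃5,Jack Jones,4099.70,completed,░
           ┃6,Hank King,3792.69,completed,2░
           ┃7,Carol King,7904.44,completed,▼
           ┗━━━━━━━━━━━━━━━━━━━━━━━━━━━━━━━━
                                            
               ┏━━━━━━━━━━━━━━━━━━━━━━┓     
               ┃ CheckboxTree         ┃     
               ┠──────────────────────┨     
               ┃>[-] repo/            ┃     
               ┃   [ ] handler.css    ┃     
               ┃   [x] Makefile       ┃     
               ┃   [x] types.toml     ┃     


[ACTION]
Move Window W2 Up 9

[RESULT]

           ┃ ┃> Status:     [Pending    ▼]┃ 
           ┠─┃  Admin:      [x]           ┃─
           ┃█┃  Address:    [            ]┃▲
           ┃1┃ ┏━━━━━━━━━━━━━━━━━━━━━━┓●) ┃█
           ┃2┃ ┃ CheckboxTree         ┃   ┃░
           ┃3┃ ┠──────────────────────┨  ]┃░
           ┃4┗━┃>[-] repo/            ┃━━━┛░
           ┃5,J┃   [ ] handler.css    ┃ted,░
           ┃6,H┃   [x] Makefile       ┃ed,2░
           ┃7,C┃   [x] types.toml     ┃ted,▼
           ┗━━━┃   [ ] server.ts      ┃━━━━━
               ┃   [x] main.yaml      ┃     
               ┃   [ ] main.h         ┃     
               ┗━━━━━━━━━━━━━━━━━━━━━━┛     
                                            
                                            
                                            
                                            
                                            


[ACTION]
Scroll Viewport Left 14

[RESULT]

                         ┃ ┃> Status:     [P
                         ┠─┃  Admin:      [x
                         ┃█┃  Address:    [ 
                         ┃1┃ ┏━━━━━━━━━━━━━━
                         ┃2┃ ┃ CheckboxTree 
                         ┃3┃ ┠──────────────
                         ┃4┗━┃>[-] repo/    
                         ┃5,J┃   [ ] handler
                         ┃6,H┃   [x] Makefil
                         ┃7,C┃   [x] types.t
                         ┗━━━┃   [ ] server.
                             ┃   [x] main.ya
                             ┃   [ ] main.h 
                             ┗━━━━━━━━━━━━━━
                                            
                                            
                                            
                                            
                                            


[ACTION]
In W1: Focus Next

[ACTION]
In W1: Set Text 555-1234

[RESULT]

                         ┃ ┃  Status:     [P
                         ┠─┃> Admin:      [x
                         ┃█┃  Address:    [ 
                         ┃1┃ ┏━━━━━━━━━━━━━━
                         ┃2┃ ┃ CheckboxTree 
                         ┃3┃ ┠──────────────
                         ┃4┗━┃>[-] repo/    
                         ┃5,J┃   [ ] handler
                         ┃6,H┃   [x] Makefil
                         ┃7,C┃   [x] types.t
                         ┗━━━┃   [ ] server.
                             ┃   [x] main.ya
                             ┃   [ ] main.h 
                             ┗━━━━━━━━━━━━━━
                                            
                                            
                                            
                                            
                                            
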